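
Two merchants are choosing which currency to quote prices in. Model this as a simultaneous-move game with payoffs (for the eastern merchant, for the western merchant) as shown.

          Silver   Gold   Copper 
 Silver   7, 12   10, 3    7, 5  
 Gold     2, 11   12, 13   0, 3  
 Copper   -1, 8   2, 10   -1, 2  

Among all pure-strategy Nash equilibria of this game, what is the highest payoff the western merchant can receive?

Both Silver is a pure NE (the eastern merchant: 7 ≥ 2; the western merchant: 12 ≥ 5). The western merchant gets 12.
Both Gold is a pure NE (the eastern merchant: 12 ≥ 10; the western merchant: 13 ≥ 11). The western merchant gets 13.
Every other cell has a profitable deviation for at least one player. Highest of {12, 13} is 13.

13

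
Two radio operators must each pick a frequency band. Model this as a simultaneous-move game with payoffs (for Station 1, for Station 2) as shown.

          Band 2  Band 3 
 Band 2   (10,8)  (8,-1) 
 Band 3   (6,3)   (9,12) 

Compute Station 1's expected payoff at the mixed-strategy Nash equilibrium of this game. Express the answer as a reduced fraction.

42/5

Station 2 mixes with probability q on Band 2, chosen so Station 1 is indifferent: 10q + 8(1−q) = 6q + 9(1−q) gives q = 1/5.
Station 1's expected payoff (from either row, since indifferent) is 10·1/5 + 8·4/5 = 42/5.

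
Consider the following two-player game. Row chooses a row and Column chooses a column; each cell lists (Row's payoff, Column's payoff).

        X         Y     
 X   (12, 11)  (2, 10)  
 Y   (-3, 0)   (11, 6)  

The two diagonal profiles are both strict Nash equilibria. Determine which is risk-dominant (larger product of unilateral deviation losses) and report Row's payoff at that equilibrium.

11

At both X: Row loses 12 − (-3) = 15 by deviating; Column loses 11 − 10 = 1. Product = 15·1 = 15.
At both Y: Row loses 11 − 2 = 9 by deviating; Column loses 6 − 0 = 6. Product = 9·6 = 54.
54 > 15, so both Y is risk-dominant. Row's payoff there is 11.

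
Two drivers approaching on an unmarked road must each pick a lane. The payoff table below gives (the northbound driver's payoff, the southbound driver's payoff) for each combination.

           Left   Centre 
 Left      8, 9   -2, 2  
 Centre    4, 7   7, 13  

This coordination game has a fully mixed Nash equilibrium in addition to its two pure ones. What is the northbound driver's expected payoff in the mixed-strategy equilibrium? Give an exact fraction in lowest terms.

64/13

The southbound driver mixes with probability q on Left, chosen so the northbound driver is indifferent: 8q + (-2)(1−q) = 4q + 7(1−q) gives q = 9/13.
The northbound driver's expected payoff (from either row, since indifferent) is 8·9/13 + (-2)·4/13 = 64/13.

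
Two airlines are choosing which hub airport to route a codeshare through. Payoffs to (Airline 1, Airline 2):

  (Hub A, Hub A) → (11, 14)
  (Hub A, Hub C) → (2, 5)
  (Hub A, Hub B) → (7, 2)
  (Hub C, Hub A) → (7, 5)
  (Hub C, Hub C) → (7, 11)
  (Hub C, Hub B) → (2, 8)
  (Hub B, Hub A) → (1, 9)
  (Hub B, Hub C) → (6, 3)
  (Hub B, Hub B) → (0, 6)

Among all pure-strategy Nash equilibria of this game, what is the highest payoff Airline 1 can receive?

Both Hub A is a pure NE (Airline 1: 11 ≥ 7; Airline 2: 14 ≥ 5). Airline 1 gets 11.
Both Hub C is a pure NE (Airline 1: 7 ≥ 6; Airline 2: 11 ≥ 8). Airline 1 gets 7.
Every other cell has a profitable deviation for at least one player. Highest of {11, 7} is 11.

11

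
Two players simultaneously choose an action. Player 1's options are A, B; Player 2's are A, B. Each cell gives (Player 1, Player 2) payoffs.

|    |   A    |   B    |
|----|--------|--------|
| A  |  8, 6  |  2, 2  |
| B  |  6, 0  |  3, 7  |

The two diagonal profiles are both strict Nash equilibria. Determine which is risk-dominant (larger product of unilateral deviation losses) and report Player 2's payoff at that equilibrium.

6

At both A: Player 1 loses 8 − 6 = 2 by deviating; Player 2 loses 6 − 2 = 4. Product = 2·4 = 8.
At both B: Player 1 loses 3 − 2 = 1 by deviating; Player 2 loses 7 − 0 = 7. Product = 1·7 = 7.
8 > 7, so both A is risk-dominant. Player 2's payoff there is 6.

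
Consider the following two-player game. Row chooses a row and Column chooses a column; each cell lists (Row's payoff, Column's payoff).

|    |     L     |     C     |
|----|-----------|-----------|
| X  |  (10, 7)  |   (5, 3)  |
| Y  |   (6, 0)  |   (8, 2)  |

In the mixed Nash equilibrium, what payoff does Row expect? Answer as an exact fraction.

50/7

Column mixes with probability q on L, chosen so Row is indifferent: 10q + 5(1−q) = 6q + 8(1−q) gives q = 3/7.
Row's expected payoff (from either row, since indifferent) is 10·3/7 + 5·4/7 = 50/7.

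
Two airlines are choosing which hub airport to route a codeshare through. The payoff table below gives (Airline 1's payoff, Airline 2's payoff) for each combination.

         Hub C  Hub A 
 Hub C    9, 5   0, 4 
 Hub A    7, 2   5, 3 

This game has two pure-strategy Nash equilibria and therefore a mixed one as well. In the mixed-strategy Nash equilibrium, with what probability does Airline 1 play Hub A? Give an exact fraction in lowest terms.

1/2

Airline 1's mix p on Hub C must make Airline 2 indifferent between Hub C and Hub A.
Airline 2's payoff from Hub C: 5p + 2(1−p). From Hub A: 4p + 3(1−p).
Set equal: 1p = 1(1−p) → p = 1/2.
Probability on Hub A is 1 − 1/2 = 1/2.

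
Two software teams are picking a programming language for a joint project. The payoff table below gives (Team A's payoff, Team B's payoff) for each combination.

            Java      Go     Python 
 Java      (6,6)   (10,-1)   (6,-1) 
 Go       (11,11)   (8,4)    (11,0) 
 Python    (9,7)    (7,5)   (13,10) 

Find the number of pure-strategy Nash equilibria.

2

(Go, Java): Team A gets 11 (best alternative 9); Team B gets 11 (best alternative 4). Neither deviates — NE.
Both Python: Team A gets 13 (best alternative 11); Team B gets 10 (best alternative 7). Neither deviates — NE.
Both Java is not a NE: Team A would switch to Go (11 > 6).
No other cell survives both best-response checks, so there are 2 pure NE.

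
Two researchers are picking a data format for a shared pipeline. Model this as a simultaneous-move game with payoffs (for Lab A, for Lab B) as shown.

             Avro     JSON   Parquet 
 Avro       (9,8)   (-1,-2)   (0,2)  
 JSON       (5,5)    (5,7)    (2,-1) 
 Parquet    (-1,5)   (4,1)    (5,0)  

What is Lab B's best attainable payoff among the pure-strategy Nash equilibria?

Both Avro is a pure NE (Lab A: 9 ≥ 5; Lab B: 8 ≥ 2). Lab B gets 8.
Both JSON is a pure NE (Lab A: 5 ≥ 4; Lab B: 7 ≥ 5). Lab B gets 7.
Every other cell has a profitable deviation for at least one player. Highest of {8, 7} is 8.

8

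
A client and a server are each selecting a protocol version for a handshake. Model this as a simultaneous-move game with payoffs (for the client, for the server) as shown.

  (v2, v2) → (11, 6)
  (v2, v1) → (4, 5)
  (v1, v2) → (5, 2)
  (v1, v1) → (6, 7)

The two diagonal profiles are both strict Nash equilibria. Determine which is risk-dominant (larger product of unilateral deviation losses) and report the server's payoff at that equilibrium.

7

At both v2: the client loses 11 − 5 = 6 by deviating; the server loses 6 − 5 = 1. Product = 6·1 = 6.
At both v1: the client loses 6 − 4 = 2 by deviating; the server loses 7 − 2 = 5. Product = 2·5 = 10.
10 > 6, so both v1 is risk-dominant. The server's payoff there is 7.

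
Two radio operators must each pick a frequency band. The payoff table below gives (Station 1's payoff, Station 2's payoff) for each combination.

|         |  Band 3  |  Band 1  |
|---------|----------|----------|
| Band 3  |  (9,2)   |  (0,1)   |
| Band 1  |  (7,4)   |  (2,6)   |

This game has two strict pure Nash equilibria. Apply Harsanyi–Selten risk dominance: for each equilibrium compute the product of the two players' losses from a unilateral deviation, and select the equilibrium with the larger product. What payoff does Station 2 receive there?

6

At both Band 3: Station 1 loses 9 − 7 = 2 by deviating; Station 2 loses 2 − 1 = 1. Product = 2·1 = 2.
At both Band 1: Station 1 loses 2 − 0 = 2 by deviating; Station 2 loses 6 − 4 = 2. Product = 2·2 = 4.
4 > 2, so both Band 1 is risk-dominant. Station 2's payoff there is 6.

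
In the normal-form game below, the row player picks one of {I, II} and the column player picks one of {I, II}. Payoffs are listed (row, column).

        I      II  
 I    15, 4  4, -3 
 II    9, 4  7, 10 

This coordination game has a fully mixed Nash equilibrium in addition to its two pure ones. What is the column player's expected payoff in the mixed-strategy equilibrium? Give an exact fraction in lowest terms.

The row player mixes with probability p on I, chosen so the column player is indifferent: 4p + 4(1−p) = (-3)p + 10(1−p) gives p = 6/13.
The column player's expected payoff is 4·6/13 + 4·7/13 = 4.

4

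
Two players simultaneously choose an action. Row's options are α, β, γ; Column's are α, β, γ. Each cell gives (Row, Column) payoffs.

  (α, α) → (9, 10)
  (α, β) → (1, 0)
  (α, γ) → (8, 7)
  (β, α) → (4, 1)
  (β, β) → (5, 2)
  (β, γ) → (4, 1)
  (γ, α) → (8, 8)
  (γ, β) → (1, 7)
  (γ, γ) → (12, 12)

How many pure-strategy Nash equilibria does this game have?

Both α: Row gets 9 (best alternative 8); Column gets 10 (best alternative 7). Neither deviates — NE.
Both β: Row gets 5 (best alternative 1); Column gets 2 (best alternative 1). Neither deviates — NE.
Both γ: Row gets 12 (best alternative 8); Column gets 12 (best alternative 8). Neither deviates — NE.
(γ, β) is not a NE: Row would switch to β (5 > 1).
No other cell survives both best-response checks, so there are 3 pure NE.

3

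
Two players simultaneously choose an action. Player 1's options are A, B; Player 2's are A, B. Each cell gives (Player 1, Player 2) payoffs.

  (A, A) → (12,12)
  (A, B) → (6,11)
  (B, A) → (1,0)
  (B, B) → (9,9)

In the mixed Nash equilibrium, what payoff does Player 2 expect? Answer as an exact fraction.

Player 1 mixes with probability p on A, chosen so Player 2 is indifferent: 12p + 0(1−p) = 11p + 9(1−p) gives p = 9/10.
Player 2's expected payoff is 12·9/10 + 0·1/10 = 54/5.

54/5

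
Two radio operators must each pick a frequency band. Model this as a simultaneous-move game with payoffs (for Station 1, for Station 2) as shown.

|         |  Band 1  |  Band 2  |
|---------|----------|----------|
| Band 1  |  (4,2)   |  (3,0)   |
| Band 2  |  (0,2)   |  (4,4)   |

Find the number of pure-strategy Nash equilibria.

2

Both Band 1: Station 1 gets 4 (best alternative 0); Station 2 gets 2 (best alternative 0). Neither deviates — NE.
Both Band 2: Station 1 gets 4 (best alternative 3); Station 2 gets 4 (best alternative 2). Neither deviates — NE.
(Band 2, Band 1) is not a NE: Station 1 would switch to Band 1 (4 > 0).
No other cell survives both best-response checks, so there are 2 pure NE.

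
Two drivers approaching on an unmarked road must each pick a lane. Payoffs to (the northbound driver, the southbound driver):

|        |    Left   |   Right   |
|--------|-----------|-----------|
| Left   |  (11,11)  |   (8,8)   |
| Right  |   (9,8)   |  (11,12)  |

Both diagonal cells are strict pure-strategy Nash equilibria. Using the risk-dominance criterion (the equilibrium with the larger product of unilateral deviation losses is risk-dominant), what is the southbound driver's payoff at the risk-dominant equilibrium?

At both Left: the northbound driver loses 11 − 9 = 2 by deviating; the southbound driver loses 11 − 8 = 3. Product = 2·3 = 6.
At both Right: the northbound driver loses 11 − 8 = 3 by deviating; the southbound driver loses 12 − 8 = 4. Product = 3·4 = 12.
12 > 6, so both Right is risk-dominant. The southbound driver's payoff there is 12.

12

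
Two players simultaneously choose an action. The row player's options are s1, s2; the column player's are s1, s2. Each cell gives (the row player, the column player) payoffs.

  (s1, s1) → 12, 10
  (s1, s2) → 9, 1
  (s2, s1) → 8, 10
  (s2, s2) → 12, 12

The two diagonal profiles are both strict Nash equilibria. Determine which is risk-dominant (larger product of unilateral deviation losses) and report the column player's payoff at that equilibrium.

10

At both s1: the row player loses 12 − 8 = 4 by deviating; the column player loses 10 − 1 = 9. Product = 4·9 = 36.
At both s2: the row player loses 12 − 9 = 3 by deviating; the column player loses 12 − 10 = 2. Product = 3·2 = 6.
36 > 6, so both s1 is risk-dominant. The column player's payoff there is 10.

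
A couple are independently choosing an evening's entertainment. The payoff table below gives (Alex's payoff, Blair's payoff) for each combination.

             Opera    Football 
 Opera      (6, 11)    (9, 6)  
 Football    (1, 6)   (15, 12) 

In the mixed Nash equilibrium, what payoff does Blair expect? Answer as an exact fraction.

96/11

Alex mixes with probability p on Opera, chosen so Blair is indifferent: 11p + 6(1−p) = 6p + 12(1−p) gives p = 6/11.
Blair's expected payoff is 11·6/11 + 6·5/11 = 96/11.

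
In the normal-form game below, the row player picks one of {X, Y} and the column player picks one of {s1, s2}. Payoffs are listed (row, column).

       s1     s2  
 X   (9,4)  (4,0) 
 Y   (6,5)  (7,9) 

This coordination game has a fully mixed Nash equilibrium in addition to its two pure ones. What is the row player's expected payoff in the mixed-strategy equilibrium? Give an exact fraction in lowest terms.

13/2

The column player mixes with probability q on s1, chosen so the row player is indifferent: 9q + 4(1−q) = 6q + 7(1−q) gives q = 1/2.
The row player's expected payoff (from either row, since indifferent) is 9·1/2 + 4·1/2 = 13/2.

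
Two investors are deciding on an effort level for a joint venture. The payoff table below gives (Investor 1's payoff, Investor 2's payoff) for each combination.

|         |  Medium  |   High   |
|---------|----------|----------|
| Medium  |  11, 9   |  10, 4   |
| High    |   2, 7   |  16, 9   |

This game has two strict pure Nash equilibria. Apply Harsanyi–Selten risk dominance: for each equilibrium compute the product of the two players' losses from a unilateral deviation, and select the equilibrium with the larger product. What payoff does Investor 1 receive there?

11

At both Medium: Investor 1 loses 11 − 2 = 9 by deviating; Investor 2 loses 9 − 4 = 5. Product = 9·5 = 45.
At both High: Investor 1 loses 16 − 10 = 6 by deviating; Investor 2 loses 9 − 7 = 2. Product = 6·2 = 12.
45 > 12, so both Medium is risk-dominant. Investor 1's payoff there is 11.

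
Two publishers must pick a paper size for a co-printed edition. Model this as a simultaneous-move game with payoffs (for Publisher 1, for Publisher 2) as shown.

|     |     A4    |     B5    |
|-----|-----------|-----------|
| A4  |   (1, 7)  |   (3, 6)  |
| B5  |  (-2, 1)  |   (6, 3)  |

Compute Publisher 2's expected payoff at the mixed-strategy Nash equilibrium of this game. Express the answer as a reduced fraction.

5

Publisher 1 mixes with probability p on A4, chosen so Publisher 2 is indifferent: 7p + 1(1−p) = 6p + 3(1−p) gives p = 2/3.
Publisher 2's expected payoff is 7·2/3 + 1·1/3 = 5.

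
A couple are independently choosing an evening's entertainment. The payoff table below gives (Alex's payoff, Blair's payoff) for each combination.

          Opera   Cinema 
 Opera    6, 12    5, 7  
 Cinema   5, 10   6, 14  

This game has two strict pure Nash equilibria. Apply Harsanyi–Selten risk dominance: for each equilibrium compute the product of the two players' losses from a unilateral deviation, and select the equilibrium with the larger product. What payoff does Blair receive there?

12

At both Opera: Alex loses 6 − 5 = 1 by deviating; Blair loses 12 − 7 = 5. Product = 1·5 = 5.
At both Cinema: Alex loses 6 − 5 = 1 by deviating; Blair loses 14 − 10 = 4. Product = 1·4 = 4.
5 > 4, so both Opera is risk-dominant. Blair's payoff there is 12.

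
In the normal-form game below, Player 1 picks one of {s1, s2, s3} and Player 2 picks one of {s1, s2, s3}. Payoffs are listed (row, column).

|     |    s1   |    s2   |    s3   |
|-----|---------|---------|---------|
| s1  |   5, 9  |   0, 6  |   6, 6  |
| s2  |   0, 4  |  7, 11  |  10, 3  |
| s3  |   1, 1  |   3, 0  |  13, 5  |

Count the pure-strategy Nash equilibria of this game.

3

Both s1: Player 1 gets 5 (best alternative 1); Player 2 gets 9 (best alternative 6). Neither deviates — NE.
Both s2: Player 1 gets 7 (best alternative 3); Player 2 gets 11 (best alternative 4). Neither deviates — NE.
Both s3: Player 1 gets 13 (best alternative 10); Player 2 gets 5 (best alternative 1). Neither deviates — NE.
(s3, s2) is not a NE: Player 1 would switch to s2 (7 > 3).
No other cell survives both best-response checks, so there are 3 pure NE.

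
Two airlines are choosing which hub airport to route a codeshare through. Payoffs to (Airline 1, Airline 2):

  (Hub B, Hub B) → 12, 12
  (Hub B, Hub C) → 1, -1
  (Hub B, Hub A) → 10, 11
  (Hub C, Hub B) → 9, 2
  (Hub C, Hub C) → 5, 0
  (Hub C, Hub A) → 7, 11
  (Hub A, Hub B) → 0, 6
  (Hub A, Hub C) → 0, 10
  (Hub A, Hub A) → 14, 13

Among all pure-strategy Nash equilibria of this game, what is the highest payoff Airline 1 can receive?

14

Both Hub B is a pure NE (Airline 1: 12 ≥ 9; Airline 2: 12 ≥ 11). Airline 1 gets 12.
Both Hub A is a pure NE (Airline 1: 14 ≥ 10; Airline 2: 13 ≥ 10). Airline 1 gets 14.
Every other cell has a profitable deviation for at least one player. Highest of {12, 14} is 14.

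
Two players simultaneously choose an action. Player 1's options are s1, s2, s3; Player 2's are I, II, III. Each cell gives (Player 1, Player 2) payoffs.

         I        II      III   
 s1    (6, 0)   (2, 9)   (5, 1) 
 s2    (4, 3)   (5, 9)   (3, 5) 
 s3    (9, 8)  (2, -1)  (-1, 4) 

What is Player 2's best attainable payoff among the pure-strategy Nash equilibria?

9

(s2, II) is a pure NE (Player 1: 5 ≥ 2; Player 2: 9 ≥ 5). Player 2 gets 9.
(s3, I) is a pure NE (Player 1: 9 ≥ 6; Player 2: 8 ≥ 4). Player 2 gets 8.
Every other cell has a profitable deviation for at least one player. Highest of {9, 8} is 9.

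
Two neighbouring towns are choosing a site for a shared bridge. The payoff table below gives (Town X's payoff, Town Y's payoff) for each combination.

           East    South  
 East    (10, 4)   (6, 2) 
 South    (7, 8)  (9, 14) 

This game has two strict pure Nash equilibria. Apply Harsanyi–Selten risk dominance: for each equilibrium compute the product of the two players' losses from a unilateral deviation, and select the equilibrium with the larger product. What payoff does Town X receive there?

At both East: Town X loses 10 − 7 = 3 by deviating; Town Y loses 4 − 2 = 2. Product = 3·2 = 6.
At both South: Town X loses 9 − 6 = 3 by deviating; Town Y loses 14 − 8 = 6. Product = 3·6 = 18.
18 > 6, so both South is risk-dominant. Town X's payoff there is 9.

9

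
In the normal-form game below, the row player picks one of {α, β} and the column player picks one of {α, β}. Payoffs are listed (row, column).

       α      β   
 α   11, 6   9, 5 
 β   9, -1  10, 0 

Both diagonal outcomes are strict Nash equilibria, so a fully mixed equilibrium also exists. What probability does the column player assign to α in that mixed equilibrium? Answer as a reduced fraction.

The column player's mix q on α must make the row player indifferent between α and β.
The row player's payoff from α: 11q + 9(1−q). From β: 9q + 10(1−q).
Set equal: 2q = 1(1−q) → q = 1/3.

1/3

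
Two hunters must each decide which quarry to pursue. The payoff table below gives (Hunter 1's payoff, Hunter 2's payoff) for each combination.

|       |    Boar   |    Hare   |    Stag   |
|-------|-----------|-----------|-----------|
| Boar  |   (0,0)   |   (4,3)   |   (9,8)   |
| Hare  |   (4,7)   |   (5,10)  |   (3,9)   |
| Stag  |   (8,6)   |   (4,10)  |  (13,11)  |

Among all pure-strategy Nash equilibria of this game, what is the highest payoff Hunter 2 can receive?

Both Hare is a pure NE (Hunter 1: 5 ≥ 4; Hunter 2: 10 ≥ 9). Hunter 2 gets 10.
Both Stag is a pure NE (Hunter 1: 13 ≥ 9; Hunter 2: 11 ≥ 10). Hunter 2 gets 11.
Every other cell has a profitable deviation for at least one player. Highest of {10, 11} is 11.

11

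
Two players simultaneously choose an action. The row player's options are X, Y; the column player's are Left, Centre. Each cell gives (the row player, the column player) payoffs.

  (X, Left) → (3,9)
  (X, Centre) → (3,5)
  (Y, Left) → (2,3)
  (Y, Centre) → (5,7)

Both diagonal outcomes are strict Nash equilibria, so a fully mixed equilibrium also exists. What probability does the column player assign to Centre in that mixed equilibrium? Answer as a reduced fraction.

1/3

The column player's mix q on Left must make the row player indifferent between X and Y.
The row player's payoff from X: 3q + 3(1−q). From Y: 2q + 5(1−q).
Set equal: 1q = 2(1−q) → q = 2/3.
Probability on Centre is 1 − 2/3 = 1/3.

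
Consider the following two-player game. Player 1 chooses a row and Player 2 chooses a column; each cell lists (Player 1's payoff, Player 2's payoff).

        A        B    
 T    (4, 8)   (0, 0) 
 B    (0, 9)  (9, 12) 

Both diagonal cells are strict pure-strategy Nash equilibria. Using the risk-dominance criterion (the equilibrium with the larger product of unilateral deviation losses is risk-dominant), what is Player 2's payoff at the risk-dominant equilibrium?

At (T, A): Player 1 loses 4 − 0 = 4 by deviating; Player 2 loses 8 − 0 = 8. Product = 4·8 = 32.
At (B, B): Player 1 loses 9 − 0 = 9 by deviating; Player 2 loses 12 − 9 = 3. Product = 9·3 = 27.
32 > 27, so (T, A) is risk-dominant. Player 2's payoff there is 8.

8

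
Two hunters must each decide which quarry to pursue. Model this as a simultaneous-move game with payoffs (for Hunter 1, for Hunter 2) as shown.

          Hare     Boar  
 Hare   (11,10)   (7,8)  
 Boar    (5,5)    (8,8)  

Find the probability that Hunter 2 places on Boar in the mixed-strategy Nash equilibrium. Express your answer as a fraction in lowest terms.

Hunter 2's mix q on Hare must make Hunter 1 indifferent between Hare and Boar.
Hunter 1's payoff from Hare: 11q + 7(1−q). From Boar: 5q + 8(1−q).
Set equal: 6q = 1(1−q) → q = 1/7.
Probability on Boar is 1 − 1/7 = 6/7.

6/7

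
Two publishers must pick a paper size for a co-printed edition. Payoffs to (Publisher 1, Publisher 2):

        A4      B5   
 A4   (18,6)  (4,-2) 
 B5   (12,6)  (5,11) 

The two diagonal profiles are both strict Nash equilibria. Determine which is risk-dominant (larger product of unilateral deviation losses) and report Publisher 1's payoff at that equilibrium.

18

At both A4: Publisher 1 loses 18 − 12 = 6 by deviating; Publisher 2 loses 6 − (-2) = 8. Product = 6·8 = 48.
At both B5: Publisher 1 loses 5 − 4 = 1 by deviating; Publisher 2 loses 11 − 6 = 5. Product = 1·5 = 5.
48 > 5, so both A4 is risk-dominant. Publisher 1's payoff there is 18.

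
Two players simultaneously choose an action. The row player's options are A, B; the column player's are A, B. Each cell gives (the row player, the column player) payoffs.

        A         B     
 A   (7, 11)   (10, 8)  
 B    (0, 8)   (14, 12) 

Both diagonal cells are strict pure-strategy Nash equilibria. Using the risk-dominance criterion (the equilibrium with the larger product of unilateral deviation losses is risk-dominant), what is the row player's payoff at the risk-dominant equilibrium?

At both A: the row player loses 7 − 0 = 7 by deviating; the column player loses 11 − 8 = 3. Product = 7·3 = 21.
At both B: the row player loses 14 − 10 = 4 by deviating; the column player loses 12 − 8 = 4. Product = 4·4 = 16.
21 > 16, so both A is risk-dominant. The row player's payoff there is 7.

7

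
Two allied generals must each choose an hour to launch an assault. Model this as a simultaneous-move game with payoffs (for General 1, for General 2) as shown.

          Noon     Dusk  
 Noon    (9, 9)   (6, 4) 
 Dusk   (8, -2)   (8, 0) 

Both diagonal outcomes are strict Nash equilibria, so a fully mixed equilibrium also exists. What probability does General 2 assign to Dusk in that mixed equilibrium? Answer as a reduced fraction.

1/3

General 2's mix q on Noon must make General 1 indifferent between Noon and Dusk.
General 1's payoff from Noon: 9q + 6(1−q). From Dusk: 8q + 8(1−q).
Set equal: 1q = 2(1−q) → q = 2/3.
Probability on Dusk is 1 − 2/3 = 1/3.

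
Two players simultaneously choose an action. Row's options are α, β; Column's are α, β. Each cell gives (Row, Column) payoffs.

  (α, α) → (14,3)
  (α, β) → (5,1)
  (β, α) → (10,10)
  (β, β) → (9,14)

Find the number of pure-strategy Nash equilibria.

Both α: Row gets 14 (best alternative 10); Column gets 3 (best alternative 1). Neither deviates — NE.
Both β: Row gets 9 (best alternative 5); Column gets 14 (best alternative 10). Neither deviates — NE.
(α, β) is not a NE: Row would switch to β (9 > 5).
No other cell survives both best-response checks, so there are 2 pure NE.

2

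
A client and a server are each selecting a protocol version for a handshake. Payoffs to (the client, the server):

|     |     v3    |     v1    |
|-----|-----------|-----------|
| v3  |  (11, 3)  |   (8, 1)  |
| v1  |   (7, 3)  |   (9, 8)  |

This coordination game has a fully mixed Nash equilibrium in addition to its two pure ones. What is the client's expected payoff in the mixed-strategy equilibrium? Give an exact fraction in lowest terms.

The server mixes with probability q on v3, chosen so the client is indifferent: 11q + 8(1−q) = 7q + 9(1−q) gives q = 1/5.
The client's expected payoff (from either row, since indifferent) is 11·1/5 + 8·4/5 = 43/5.

43/5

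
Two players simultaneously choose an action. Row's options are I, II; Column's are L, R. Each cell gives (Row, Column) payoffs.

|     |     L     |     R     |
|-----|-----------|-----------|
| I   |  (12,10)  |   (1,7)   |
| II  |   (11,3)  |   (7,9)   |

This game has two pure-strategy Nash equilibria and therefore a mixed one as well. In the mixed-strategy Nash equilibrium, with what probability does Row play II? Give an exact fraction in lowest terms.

Row's mix p on I must make Column indifferent between L and R.
Column's payoff from L: 10p + 3(1−p). From R: 7p + 9(1−p).
Set equal: 3p = 6(1−p) → p = 6/9 = 2/3.
Probability on II is 1 − 2/3 = 1/3.

1/3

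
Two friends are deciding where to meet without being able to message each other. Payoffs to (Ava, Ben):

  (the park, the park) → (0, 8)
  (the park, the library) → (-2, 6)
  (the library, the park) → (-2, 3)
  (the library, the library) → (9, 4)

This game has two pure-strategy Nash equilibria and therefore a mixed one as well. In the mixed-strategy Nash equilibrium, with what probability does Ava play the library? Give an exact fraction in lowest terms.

Ava's mix p on the park must make Ben indifferent between the park and the library.
Ben's payoff from the park: 8p + 3(1−p). From the library: 6p + 4(1−p).
Set equal: 2p = 1(1−p) → p = 1/3.
Probability on the library is 1 − 1/3 = 2/3.

2/3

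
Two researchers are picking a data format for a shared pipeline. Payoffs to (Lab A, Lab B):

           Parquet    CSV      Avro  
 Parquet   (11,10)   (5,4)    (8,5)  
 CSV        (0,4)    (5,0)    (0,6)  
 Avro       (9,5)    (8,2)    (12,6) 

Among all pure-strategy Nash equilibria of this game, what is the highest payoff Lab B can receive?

10

Both Parquet is a pure NE (Lab A: 11 ≥ 9; Lab B: 10 ≥ 5). Lab B gets 10.
Both Avro is a pure NE (Lab A: 12 ≥ 8; Lab B: 6 ≥ 5). Lab B gets 6.
Every other cell has a profitable deviation for at least one player. Highest of {10, 6} is 10.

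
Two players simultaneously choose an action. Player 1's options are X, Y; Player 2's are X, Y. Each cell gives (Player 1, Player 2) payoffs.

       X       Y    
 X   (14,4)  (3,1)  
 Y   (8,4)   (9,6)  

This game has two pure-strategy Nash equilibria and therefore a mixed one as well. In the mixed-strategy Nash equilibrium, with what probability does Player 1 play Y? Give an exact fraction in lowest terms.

Player 1's mix p on X must make Player 2 indifferent between X and Y.
Player 2's payoff from X: 4p + 4(1−p). From Y: 1p + 6(1−p).
Set equal: 3p = 2(1−p) → p = 2/5.
Probability on Y is 1 − 2/5 = 3/5.

3/5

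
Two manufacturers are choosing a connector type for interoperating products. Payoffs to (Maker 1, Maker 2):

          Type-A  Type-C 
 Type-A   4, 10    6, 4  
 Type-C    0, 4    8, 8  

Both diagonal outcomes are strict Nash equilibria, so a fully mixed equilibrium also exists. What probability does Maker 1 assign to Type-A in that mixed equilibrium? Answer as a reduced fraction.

2/5

Maker 1's mix p on Type-A must make Maker 2 indifferent between Type-A and Type-C.
Maker 2's payoff from Type-A: 10p + 4(1−p). From Type-C: 4p + 8(1−p).
Set equal: 6p = 4(1−p) → p = 4/10 = 2/5.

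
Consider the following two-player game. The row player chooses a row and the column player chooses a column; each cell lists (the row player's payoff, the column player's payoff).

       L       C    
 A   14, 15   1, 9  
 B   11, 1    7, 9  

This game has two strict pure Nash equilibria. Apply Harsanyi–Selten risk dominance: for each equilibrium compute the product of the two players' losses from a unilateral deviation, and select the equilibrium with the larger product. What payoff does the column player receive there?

At (A, L): the row player loses 14 − 11 = 3 by deviating; the column player loses 15 − 9 = 6. Product = 3·6 = 18.
At (B, C): the row player loses 7 − 1 = 6 by deviating; the column player loses 9 − 1 = 8. Product = 6·8 = 48.
48 > 18, so (B, C) is risk-dominant. The column player's payoff there is 9.

9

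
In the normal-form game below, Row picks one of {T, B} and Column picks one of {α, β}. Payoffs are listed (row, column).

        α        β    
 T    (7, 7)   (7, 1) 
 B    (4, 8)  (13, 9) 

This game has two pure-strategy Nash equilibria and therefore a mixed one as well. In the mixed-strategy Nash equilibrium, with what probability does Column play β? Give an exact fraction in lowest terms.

1/3

Column's mix q on α must make Row indifferent between T and B.
Row's payoff from T: 7q + 7(1−q). From B: 4q + 13(1−q).
Set equal: 3q = 6(1−q) → q = 6/9 = 2/3.
Probability on β is 1 − 2/3 = 1/3.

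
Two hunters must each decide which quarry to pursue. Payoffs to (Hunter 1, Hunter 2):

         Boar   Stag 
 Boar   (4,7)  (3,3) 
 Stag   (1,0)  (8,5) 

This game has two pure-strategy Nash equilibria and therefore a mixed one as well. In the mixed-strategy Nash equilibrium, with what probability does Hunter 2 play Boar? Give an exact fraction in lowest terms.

5/8

Hunter 2's mix q on Boar must make Hunter 1 indifferent between Boar and Stag.
Hunter 1's payoff from Boar: 4q + 3(1−q). From Stag: 1q + 8(1−q).
Set equal: 3q = 5(1−q) → q = 5/8.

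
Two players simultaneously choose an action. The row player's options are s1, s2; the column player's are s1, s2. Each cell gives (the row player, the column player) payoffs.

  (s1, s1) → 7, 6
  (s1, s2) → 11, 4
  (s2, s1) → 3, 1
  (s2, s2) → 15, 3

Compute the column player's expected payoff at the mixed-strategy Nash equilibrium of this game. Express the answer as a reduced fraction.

7/2

The row player mixes with probability p on s1, chosen so the column player is indifferent: 6p + 1(1−p) = 4p + 3(1−p) gives p = 1/2.
The column player's expected payoff is 6·1/2 + 1·1/2 = 7/2.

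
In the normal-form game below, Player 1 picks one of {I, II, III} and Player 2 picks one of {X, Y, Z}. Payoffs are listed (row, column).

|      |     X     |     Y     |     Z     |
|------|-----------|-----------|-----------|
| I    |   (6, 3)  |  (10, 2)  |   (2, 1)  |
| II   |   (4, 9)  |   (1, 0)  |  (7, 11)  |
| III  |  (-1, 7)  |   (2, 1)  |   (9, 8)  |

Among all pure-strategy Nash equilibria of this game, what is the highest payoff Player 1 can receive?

(I, X) is a pure NE (Player 1: 6 ≥ 4; Player 2: 3 ≥ 2). Player 1 gets 6.
(III, Z) is a pure NE (Player 1: 9 ≥ 7; Player 2: 8 ≥ 7). Player 1 gets 9.
Every other cell has a profitable deviation for at least one player. Highest of {6, 9} is 9.

9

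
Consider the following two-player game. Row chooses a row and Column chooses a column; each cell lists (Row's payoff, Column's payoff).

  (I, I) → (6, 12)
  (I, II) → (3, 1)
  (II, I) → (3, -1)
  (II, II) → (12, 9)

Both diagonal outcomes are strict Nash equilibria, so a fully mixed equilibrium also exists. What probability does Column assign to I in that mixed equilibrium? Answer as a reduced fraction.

3/4

Column's mix q on I must make Row indifferent between I and II.
Row's payoff from I: 6q + 3(1−q). From II: 3q + 12(1−q).
Set equal: 3q = 9(1−q) → q = 9/12 = 3/4.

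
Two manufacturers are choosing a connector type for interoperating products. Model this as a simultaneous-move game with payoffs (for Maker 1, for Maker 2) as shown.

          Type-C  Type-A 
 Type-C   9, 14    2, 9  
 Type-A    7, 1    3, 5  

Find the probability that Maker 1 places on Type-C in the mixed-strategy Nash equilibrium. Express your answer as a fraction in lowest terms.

4/9

Maker 1's mix p on Type-C must make Maker 2 indifferent between Type-C and Type-A.
Maker 2's payoff from Type-C: 14p + 1(1−p). From Type-A: 9p + 5(1−p).
Set equal: 5p = 4(1−p) → p = 4/9.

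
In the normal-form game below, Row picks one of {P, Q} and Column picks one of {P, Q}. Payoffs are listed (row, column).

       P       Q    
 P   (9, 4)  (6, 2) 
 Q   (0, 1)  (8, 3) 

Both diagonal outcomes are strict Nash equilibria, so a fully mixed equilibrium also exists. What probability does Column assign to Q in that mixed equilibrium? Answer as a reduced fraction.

Column's mix q on P must make Row indifferent between P and Q.
Row's payoff from P: 9q + 6(1−q). From Q: 0q + 8(1−q).
Set equal: 9q = 2(1−q) → q = 2/11.
Probability on Q is 1 − 2/11 = 9/11.

9/11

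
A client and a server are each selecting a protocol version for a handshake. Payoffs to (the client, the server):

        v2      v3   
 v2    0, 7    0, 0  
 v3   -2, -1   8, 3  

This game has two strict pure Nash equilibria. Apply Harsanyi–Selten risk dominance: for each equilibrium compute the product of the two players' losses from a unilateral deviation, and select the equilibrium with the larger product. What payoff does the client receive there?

At both v2: the client loses 0 − (-2) = 2 by deviating; the server loses 7 − 0 = 7. Product = 2·7 = 14.
At both v3: the client loses 8 − 0 = 8 by deviating; the server loses 3 − (-1) = 4. Product = 8·4 = 32.
32 > 14, so both v3 is risk-dominant. The client's payoff there is 8.

8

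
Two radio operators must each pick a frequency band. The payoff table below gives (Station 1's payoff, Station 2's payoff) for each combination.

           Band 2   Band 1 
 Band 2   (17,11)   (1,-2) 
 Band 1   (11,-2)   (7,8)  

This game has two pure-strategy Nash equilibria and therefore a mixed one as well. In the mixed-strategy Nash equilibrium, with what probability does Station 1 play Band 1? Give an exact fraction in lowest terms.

Station 1's mix p on Band 2 must make Station 2 indifferent between Band 2 and Band 1.
Station 2's payoff from Band 2: 11p + (-2)(1−p). From Band 1: (-2)p + 8(1−p).
Set equal: 13p = 10(1−p) → p = 10/23.
Probability on Band 1 is 1 − 10/23 = 13/23.

13/23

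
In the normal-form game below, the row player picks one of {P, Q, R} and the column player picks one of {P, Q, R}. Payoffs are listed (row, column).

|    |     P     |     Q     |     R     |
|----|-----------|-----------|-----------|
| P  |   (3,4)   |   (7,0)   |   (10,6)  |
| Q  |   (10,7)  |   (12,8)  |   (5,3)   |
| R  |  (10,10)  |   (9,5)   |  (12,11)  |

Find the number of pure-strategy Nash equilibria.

2

Both Q: the row player gets 12 (best alternative 9); the column player gets 8 (best alternative 7). Neither deviates — NE.
Both R: the row player gets 12 (best alternative 10); the column player gets 11 (best alternative 10). Neither deviates — NE.
Both P is not a NE: the row player would switch to Q (10 > 3).
No other cell survives both best-response checks, so there are 2 pure NE.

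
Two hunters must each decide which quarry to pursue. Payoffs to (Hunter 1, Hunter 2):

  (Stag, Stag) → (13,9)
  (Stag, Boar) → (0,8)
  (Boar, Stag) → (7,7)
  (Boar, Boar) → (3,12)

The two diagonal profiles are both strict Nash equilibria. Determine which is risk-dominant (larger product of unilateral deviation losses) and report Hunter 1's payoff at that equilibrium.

At both Stag: Hunter 1 loses 13 − 7 = 6 by deviating; Hunter 2 loses 9 − 8 = 1. Product = 6·1 = 6.
At both Boar: Hunter 1 loses 3 − 0 = 3 by deviating; Hunter 2 loses 12 − 7 = 5. Product = 3·5 = 15.
15 > 6, so both Boar is risk-dominant. Hunter 1's payoff there is 3.

3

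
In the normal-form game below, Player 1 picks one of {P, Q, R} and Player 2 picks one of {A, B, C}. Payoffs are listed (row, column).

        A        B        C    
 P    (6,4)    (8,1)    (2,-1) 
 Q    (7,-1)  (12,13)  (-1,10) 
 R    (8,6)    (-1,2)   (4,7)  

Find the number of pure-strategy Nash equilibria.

2

(Q, B): Player 1 gets 12 (best alternative 8); Player 2 gets 13 (best alternative 10). Neither deviates — NE.
(R, C): Player 1 gets 4 (best alternative 2); Player 2 gets 7 (best alternative 6). Neither deviates — NE.
(P, A) is not a NE: Player 1 would switch to R (8 > 6).
No other cell survives both best-response checks, so there are 2 pure NE.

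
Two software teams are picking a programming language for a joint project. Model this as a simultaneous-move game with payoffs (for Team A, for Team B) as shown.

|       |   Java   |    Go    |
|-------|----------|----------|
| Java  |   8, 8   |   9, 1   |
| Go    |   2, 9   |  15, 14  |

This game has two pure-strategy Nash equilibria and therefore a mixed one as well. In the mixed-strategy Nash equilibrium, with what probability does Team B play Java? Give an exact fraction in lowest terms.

Team B's mix q on Java must make Team A indifferent between Java and Go.
Team A's payoff from Java: 8q + 9(1−q). From Go: 2q + 15(1−q).
Set equal: 6q = 6(1−q) → q = 6/12 = 1/2.

1/2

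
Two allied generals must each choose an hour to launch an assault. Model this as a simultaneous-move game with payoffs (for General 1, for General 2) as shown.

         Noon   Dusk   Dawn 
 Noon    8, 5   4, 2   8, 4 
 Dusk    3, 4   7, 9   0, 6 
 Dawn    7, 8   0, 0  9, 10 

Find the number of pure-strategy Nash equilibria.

Both Noon: General 1 gets 8 (best alternative 7); General 2 gets 5 (best alternative 4). Neither deviates — NE.
Both Dusk: General 1 gets 7 (best alternative 4); General 2 gets 9 (best alternative 6). Neither deviates — NE.
Both Dawn: General 1 gets 9 (best alternative 8); General 2 gets 10 (best alternative 8). Neither deviates — NE.
(Dusk, Dawn) is not a NE: General 1 would switch to Dawn (9 > 0).
No other cell survives both best-response checks, so there are 3 pure NE.

3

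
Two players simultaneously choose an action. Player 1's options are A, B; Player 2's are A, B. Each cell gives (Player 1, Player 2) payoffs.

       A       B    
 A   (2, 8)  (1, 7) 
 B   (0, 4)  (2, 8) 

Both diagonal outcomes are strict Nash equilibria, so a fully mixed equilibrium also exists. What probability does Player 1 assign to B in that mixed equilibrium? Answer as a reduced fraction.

Player 1's mix p on A must make Player 2 indifferent between A and B.
Player 2's payoff from A: 8p + 4(1−p). From B: 7p + 8(1−p).
Set equal: 1p = 4(1−p) → p = 4/5.
Probability on B is 1 − 4/5 = 1/5.

1/5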